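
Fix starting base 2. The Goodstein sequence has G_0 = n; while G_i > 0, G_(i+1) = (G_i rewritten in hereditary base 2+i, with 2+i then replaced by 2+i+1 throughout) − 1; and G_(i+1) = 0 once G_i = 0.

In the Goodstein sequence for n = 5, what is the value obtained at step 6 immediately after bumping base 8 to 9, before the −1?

2455

5 —HB2→ 2^2 + 1 —bump→ 3^3 + 1 = 28 —(−1)→ 27
27 —HB3→ 3^3 —bump→ 4^4 = 256 —(−1)→ 255
255 —HB4→ 3·4^3 + 3·4^2 + 3·4 + 3 —bump→ 3·5^3 + 3·5^2 + 3·5 + 3 = 468 —(−1)→ 467
467 —HB5→ 3·5^3 + 3·5^2 + 3·5 + 2 —bump→ 3·6^3 + 3·6^2 + 3·6 + 2 = 776 —(−1)→ 775
775 —HB6→ 3·6^3 + 3·6^2 + 3·6 + 1 —bump→ 3·7^3 + 3·7^2 + 3·7 + 1 = 1198 —(−1)→ 1197
1197 —HB7→ 3·7^3 + 3·7^2 + 3·7 —bump→ 3·8^3 + 3·8^2 + 3·8 = 1752 —(−1)→ 1751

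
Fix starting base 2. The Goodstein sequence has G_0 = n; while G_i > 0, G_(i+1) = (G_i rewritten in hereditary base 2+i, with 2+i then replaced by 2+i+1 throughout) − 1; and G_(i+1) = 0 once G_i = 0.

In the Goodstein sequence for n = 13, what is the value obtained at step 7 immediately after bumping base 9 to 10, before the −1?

100000003326

(0) 13|_2 = 2^(2 + 1) + 2^2 + 1 ↦ 3^(3 + 1) + 3^3 + 1|_3 = 109 ⇒ 108
(1) 108|_3 = 3^(3 + 1) + 3^3 ↦ 4^(4 + 1) + 4^4|_4 = 1280 ⇒ 1279
(2) 1279|_4 = 4^(4 + 1) + 3·4^3 + 3·4^2 + 3·4 + 3 ↦ 5^(5 + 1) + 3·5^3 + 3·5^2 + 3·5 + 3|_5 = 16093 ⇒ 16092
(3) 16092|_5 = 5^(5 + 1) + 3·5^3 + 3·5^2 + 3·5 + 2 ↦ 6^(6 + 1) + 3·6^3 + 3·6^2 + 3·6 + 2|_6 = 280712 ⇒ 280711
(4) 280711|_6 = 6^(6 + 1) + 3·6^3 + 3·6^2 + 3·6 + 1 ↦ 7^(7 + 1) + 3·7^3 + 3·7^2 + 3·7 + 1|_7 = 5765999 ⇒ 5765998
(5) 5765998|_7 = 7^(7 + 1) + 3·7^3 + 3·7^2 + 3·7 ↦ 8^(8 + 1) + 3·8^3 + 3·8^2 + 3·8|_8 = 134219480 ⇒ 134219479
(6) 134219479|_8 = 8^(8 + 1) + 3·8^3 + 3·8^2 + 2·8 + 7 ↦ 9^(9 + 1) + 3·9^3 + 3·9^2 + 2·9 + 7|_9 = 3486786856 ⇒ 3486786855
(7) 3486786855|_9 = 9^(9 + 1) + 3·9^3 + 3·9^2 + 2·9 + 6 ↦ 10^(10 + 1) + 3·10^3 + 3·10^2 + 2·10 + 6|_10 = 100000003326 ⇒ 100000003325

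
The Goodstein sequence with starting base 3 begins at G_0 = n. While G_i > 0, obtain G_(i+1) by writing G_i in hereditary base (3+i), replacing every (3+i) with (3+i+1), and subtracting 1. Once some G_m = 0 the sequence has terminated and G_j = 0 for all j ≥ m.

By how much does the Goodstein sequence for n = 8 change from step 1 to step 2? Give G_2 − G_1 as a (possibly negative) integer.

1

G_0=8  [base 3] 2·3 + 2  →[3↦4]→  2·4 + 2 = 10  −1 ⇒ G_1=9
G_1=9  [base 4] 2·4 + 1  →[4↦5]→  2·5 + 1 = 11  −1 ⇒ G_2=10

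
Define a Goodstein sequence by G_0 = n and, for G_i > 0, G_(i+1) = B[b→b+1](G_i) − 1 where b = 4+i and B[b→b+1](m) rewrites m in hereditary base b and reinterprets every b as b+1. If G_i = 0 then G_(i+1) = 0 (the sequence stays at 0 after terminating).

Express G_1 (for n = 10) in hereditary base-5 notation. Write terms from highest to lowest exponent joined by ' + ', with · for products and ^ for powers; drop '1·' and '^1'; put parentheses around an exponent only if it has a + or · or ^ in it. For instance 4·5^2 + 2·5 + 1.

2·5 + 1

step 0: 10 = 2·4 + 2; sub 5 for 4: 2·5 + 2; = 12; G_1 = 12−1 = 11
step 1: 11 = 2·5 + 1; sub 6 for 5: 2·6 + 1; = 13; G_2 = 13−1 = 12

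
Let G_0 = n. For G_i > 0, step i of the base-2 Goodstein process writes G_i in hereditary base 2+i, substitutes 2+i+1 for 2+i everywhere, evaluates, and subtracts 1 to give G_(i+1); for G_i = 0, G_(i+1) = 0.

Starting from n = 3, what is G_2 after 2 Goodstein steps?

G_0=3  [base 2] 2 + 1  →[2↦3]→  3 + 1 = 4  −1 ⇒ G_1=3
G_1=3  [base 3] 3  →[3↦4]→  4 = 4  −1 ⇒ G_2=3
G_2=3  [base 4] 3  →[4↦5]→  3 = 3  −1 ⇒ G_3=2

3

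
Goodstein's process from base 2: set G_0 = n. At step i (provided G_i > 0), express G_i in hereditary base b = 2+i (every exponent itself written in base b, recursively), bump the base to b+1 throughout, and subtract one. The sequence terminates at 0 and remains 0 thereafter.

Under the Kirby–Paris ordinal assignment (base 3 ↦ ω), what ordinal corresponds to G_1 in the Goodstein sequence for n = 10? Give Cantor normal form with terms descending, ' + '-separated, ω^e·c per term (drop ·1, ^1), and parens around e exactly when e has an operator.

[0] 10 ≡ 2^(2 + 1) + 2 (base 2). Lift 3: 84. −1: 83.
[1] 83 ≡ 3^(3 + 1) + 2 (base 3). Lift 4: 1026. −1: 1025.

ω^(ω + 1) + 2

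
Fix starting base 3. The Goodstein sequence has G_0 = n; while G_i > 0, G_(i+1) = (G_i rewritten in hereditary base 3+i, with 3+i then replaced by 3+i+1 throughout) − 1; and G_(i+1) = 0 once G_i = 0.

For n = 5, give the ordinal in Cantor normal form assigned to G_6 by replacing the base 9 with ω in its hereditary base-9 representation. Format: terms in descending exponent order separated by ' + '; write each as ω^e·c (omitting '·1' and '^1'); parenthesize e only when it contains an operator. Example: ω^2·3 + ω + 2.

step 0: 5 = 3 + 2; sub 4 for 3: 4 + 2; = 6; G_1 = 6−1 = 5
step 1: 5 = 4 + 1; sub 5 for 4: 5 + 1; = 6; G_2 = 6−1 = 5
step 2: 5 = 5; sub 6 for 5: 6; = 6; G_3 = 6−1 = 5
step 3: 5 = 5; sub 7 for 6: 5; = 5; G_4 = 5−1 = 4
step 4: 4 = 4; sub 8 for 7: 4; = 4; G_5 = 4−1 = 3
step 5: 3 = 3; sub 9 for 8: 3; = 3; G_6 = 3−1 = 2
step 6: 2 = 2; sub 10 for 9: 2; = 2; G_7 = 2−1 = 1

2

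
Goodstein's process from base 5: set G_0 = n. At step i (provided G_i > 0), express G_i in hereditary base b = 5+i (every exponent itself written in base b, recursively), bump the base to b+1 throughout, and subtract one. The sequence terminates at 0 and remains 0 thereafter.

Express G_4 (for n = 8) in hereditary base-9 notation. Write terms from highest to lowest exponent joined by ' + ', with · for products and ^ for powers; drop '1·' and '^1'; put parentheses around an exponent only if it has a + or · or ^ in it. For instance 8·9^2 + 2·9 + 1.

G_0 = 8. HB_5(8) = 5 + 3. Bump = 9. G_1 = 8.
G_1 = 8. HB_6(8) = 6 + 2. Bump = 9. G_2 = 8.
G_2 = 8. HB_7(8) = 7 + 1. Bump = 9. G_3 = 8.
G_3 = 8. HB_8(8) = 8. Bump = 9. G_4 = 8.
G_4 = 8. HB_9(8) = 8. Bump = 8. G_5 = 7.

8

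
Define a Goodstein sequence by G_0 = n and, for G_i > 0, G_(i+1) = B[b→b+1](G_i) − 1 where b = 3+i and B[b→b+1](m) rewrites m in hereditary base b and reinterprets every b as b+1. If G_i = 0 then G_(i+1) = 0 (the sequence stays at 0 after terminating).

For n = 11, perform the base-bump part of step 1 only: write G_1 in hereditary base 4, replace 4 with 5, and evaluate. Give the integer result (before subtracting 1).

26

(0) 11|_3 = 3^2 + 2 ↦ 4^2 + 2|_4 = 18 ⇒ 17
(1) 17|_4 = 4^2 + 1 ↦ 5^2 + 1|_5 = 26 ⇒ 25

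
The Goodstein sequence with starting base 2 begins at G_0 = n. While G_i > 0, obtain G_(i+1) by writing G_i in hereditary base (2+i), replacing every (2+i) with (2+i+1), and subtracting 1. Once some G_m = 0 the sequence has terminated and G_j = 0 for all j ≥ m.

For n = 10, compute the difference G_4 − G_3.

base 2: 10 = 2^(2 + 1) + 2; at 3: 3^(3 + 1) + 3 = 84; next = 83
base 3: 83 = 3^(3 + 1) + 2; at 4: 4^(4 + 1) + 2 = 1026; next = 1025
base 4: 1025 = 4^(4 + 1) + 1; at 5: 5^(5 + 1) + 1 = 15626; next = 15625
base 5: 15625 = 5^(5 + 1); at 6: 6^(6 + 1) = 279936; next = 279935

264310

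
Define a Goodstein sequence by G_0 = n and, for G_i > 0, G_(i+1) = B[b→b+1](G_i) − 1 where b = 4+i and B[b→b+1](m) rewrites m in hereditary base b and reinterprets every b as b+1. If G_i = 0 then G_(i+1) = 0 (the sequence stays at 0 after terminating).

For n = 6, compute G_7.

6 —HB4→ 4 + 2 —bump→ 5 + 2 = 7 —(−1)→ 6
6 —HB5→ 5 + 1 —bump→ 6 + 1 = 7 —(−1)→ 6
6 —HB6→ 6 —bump→ 7 = 7 —(−1)→ 6
6 —HB7→ 6 —bump→ 6 = 6 —(−1)→ 5
5 —HB8→ 5 —bump→ 5 = 5 —(−1)→ 4
4 —HB9→ 4 —bump→ 4 = 4 —(−1)→ 3
3 —HB10→ 3 —bump→ 3 = 3 —(−1)→ 2

2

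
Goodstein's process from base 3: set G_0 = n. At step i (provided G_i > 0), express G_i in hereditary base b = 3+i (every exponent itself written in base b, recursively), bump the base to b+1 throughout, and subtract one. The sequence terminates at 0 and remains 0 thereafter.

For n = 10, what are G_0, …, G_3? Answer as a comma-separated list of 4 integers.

10, 16, 24, 27

G_0 = 10. HB_3(10) = 3^2 + 1. Bump = 17. G_1 = 16.
G_1 = 16. HB_4(16) = 4^2. Bump = 25. G_2 = 24.
G_2 = 24. HB_5(24) = 4·5 + 4. Bump = 28. G_3 = 27.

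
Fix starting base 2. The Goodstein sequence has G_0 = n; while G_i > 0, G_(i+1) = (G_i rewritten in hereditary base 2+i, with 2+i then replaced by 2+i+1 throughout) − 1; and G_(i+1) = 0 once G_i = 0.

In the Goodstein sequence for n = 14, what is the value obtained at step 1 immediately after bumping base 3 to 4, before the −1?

1282

G_0 = 14. HB_2(14) = 2^(2 + 1) + 2^2 + 2. Bump = 111. G_1 = 110.
G_1 = 110. HB_3(110) = 3^(3 + 1) + 3^3 + 2. Bump = 1282. G_2 = 1281.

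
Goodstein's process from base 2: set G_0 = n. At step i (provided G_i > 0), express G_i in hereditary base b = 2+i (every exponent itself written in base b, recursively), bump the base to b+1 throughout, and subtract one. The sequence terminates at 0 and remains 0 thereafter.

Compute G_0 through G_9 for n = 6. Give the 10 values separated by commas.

step 0: 6 = 2^2 + 2; sub 3 for 2: 3^3 + 3; = 30; G_1 = 30−1 = 29
step 1: 29 = 3^3 + 2; sub 4 for 3: 4^4 + 2; = 258; G_2 = 258−1 = 257
step 2: 257 = 4^4 + 1; sub 5 for 4: 5^5 + 1; = 3126; G_3 = 3126−1 = 3125
step 3: 3125 = 5^5; sub 6 for 5: 6^6; = 46656; G_4 = 46656−1 = 46655
step 4: 46655 = 5·6^5 + 5·6^4 + 5·6^3 + 5·6^2 + 5·6 + 5; sub 7 for 6: 5·7^5 + 5·7^4 + 5·7^3 + 5·7^2 + 5·7 + 5; = 98040; G_5 = 98040−1 = 98039
step 5: 98039 = 5·7^5 + 5·7^4 + 5·7^3 + 5·7^2 + 5·7 + 4; sub 8 for 7: 5·8^5 + 5·8^4 + 5·8^3 + 5·8^2 + 5·8 + 4; = 187244; G_6 = 187244−1 = 187243
step 6: 187243 = 5·8^5 + 5·8^4 + 5·8^3 + 5·8^2 + 5·8 + 3; sub 9 for 8: 5·9^5 + 5·9^4 + 5·9^3 + 5·9^2 + 5·9 + 3; = 332148; G_7 = 332148−1 = 332147
step 7: 332147 = 5·9^5 + 5·9^4 + 5·9^3 + 5·9^2 + 5·9 + 2; sub 10 for 9: 5·10^5 + 5·10^4 + 5·10^3 + 5·10^2 + 5·10 + 2; = 555552; G_8 = 555552−1 = 555551
step 8: 555551 = 5·10^5 + 5·10^4 + 5·10^3 + 5·10^2 + 5·10 + 1; sub 11 for 10: 5·11^5 + 5·11^4 + 5·11^3 + 5·11^2 + 5·11 + 1; = 885776; G_9 = 885776−1 = 885775

6, 29, 257, 3125, 46655, 98039, 187243, 332147, 555551, 885775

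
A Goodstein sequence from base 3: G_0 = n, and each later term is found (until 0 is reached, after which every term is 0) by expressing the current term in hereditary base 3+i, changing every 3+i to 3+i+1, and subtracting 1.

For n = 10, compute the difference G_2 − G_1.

8

G_0=10  [base 3] 3^2 + 1  →[3↦4]→  4^2 + 1 = 17  −1 ⇒ G_1=16
G_1=16  [base 4] 4^2  →[4↦5]→  5^2 = 25  −1 ⇒ G_2=24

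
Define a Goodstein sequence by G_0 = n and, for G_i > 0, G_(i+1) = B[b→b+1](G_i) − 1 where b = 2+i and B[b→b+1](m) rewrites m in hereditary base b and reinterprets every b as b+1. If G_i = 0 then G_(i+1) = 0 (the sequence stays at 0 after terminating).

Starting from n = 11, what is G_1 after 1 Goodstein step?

step 0: 11 = 2^(2 + 1) + 2 + 1; sub 3 for 2: 3^(3 + 1) + 3 + 1; = 85; G_1 = 85−1 = 84
step 1: 84 = 3^(3 + 1) + 3; sub 4 for 3: 4^(4 + 1) + 4; = 1028; G_2 = 1028−1 = 1027

84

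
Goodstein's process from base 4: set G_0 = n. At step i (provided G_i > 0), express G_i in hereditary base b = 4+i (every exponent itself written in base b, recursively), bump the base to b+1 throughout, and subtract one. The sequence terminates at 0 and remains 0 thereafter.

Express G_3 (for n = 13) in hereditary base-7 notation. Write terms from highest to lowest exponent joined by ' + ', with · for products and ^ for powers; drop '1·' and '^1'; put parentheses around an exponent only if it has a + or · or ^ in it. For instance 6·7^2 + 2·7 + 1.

base 4: 13 = 3·4 + 1; at 5: 3·5 + 1 = 16; next = 15
base 5: 15 = 3·5; at 6: 3·6 = 18; next = 17
base 6: 17 = 2·6 + 5; at 7: 2·7 + 5 = 19; next = 18
base 7: 18 = 2·7 + 4; at 8: 2·8 + 4 = 20; next = 19

2·7 + 4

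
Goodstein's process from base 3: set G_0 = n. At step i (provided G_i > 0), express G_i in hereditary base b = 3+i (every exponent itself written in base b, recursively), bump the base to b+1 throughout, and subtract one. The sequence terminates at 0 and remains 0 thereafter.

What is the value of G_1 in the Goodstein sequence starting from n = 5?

5

i=0: 5 = 3 + 2 (b=3); 3→4: 4 + 2 = 6; 6−1 = 5
i=1: 5 = 4 + 1 (b=4); 4→5: 5 + 1 = 6; 6−1 = 5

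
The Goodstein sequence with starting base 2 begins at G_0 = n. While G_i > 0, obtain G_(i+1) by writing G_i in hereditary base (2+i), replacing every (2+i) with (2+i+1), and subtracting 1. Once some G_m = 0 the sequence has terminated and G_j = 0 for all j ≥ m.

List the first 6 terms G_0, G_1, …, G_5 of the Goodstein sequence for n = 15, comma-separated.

15, 111, 1283, 18752, 326593, 6588344

base 2: 15 = 2^(2 + 1) + 2^2 + 2 + 1; at 3: 3^(3 + 1) + 3^3 + 3 + 1 = 112; next = 111
base 3: 111 = 3^(3 + 1) + 3^3 + 3; at 4: 4^(4 + 1) + 4^4 + 4 = 1284; next = 1283
base 4: 1283 = 4^(4 + 1) + 4^4 + 3; at 5: 5^(5 + 1) + 5^5 + 3 = 18753; next = 18752
base 5: 18752 = 5^(5 + 1) + 5^5 + 2; at 6: 6^(6 + 1) + 6^6 + 2 = 326594; next = 326593
base 6: 326593 = 6^(6 + 1) + 6^6 + 1; at 7: 7^(7 + 1) + 7^7 + 1 = 6588345; next = 6588344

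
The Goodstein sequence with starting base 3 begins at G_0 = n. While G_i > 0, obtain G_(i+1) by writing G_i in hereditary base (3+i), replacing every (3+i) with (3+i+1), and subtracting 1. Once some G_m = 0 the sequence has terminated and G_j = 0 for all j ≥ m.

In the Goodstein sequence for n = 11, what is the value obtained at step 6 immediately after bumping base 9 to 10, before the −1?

step 0: 11 = 3^2 + 2; sub 4 for 3: 4^2 + 2; = 18; G_1 = 18−1 = 17
step 1: 17 = 4^2 + 1; sub 5 for 4: 5^2 + 1; = 26; G_2 = 26−1 = 25
step 2: 25 = 5^2; sub 6 for 5: 6^2; = 36; G_3 = 36−1 = 35
step 3: 35 = 5·6 + 5; sub 7 for 6: 5·7 + 5; = 40; G_4 = 40−1 = 39
step 4: 39 = 5·7 + 4; sub 8 for 7: 5·8 + 4; = 44; G_5 = 44−1 = 43
step 5: 43 = 5·8 + 3; sub 9 for 8: 5·9 + 3; = 48; G_6 = 48−1 = 47

52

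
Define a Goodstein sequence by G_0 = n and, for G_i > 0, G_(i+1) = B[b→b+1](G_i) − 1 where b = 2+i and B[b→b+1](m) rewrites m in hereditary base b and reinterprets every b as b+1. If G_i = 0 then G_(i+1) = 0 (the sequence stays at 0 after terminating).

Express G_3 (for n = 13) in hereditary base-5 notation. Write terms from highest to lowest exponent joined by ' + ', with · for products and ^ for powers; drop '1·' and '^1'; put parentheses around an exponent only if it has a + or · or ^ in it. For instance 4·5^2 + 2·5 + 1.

5^(5 + 1) + 3·5^3 + 3·5^2 + 3·5 + 2

step 0: 13 = 2^(2 + 1) + 2^2 + 1; sub 3 for 2: 3^(3 + 1) + 3^3 + 1; = 109; G_1 = 109−1 = 108
step 1: 108 = 3^(3 + 1) + 3^3; sub 4 for 3: 4^(4 + 1) + 4^4; = 1280; G_2 = 1280−1 = 1279
step 2: 1279 = 4^(4 + 1) + 3·4^3 + 3·4^2 + 3·4 + 3; sub 5 for 4: 5^(5 + 1) + 3·5^3 + 3·5^2 + 3·5 + 3; = 16093; G_3 = 16093−1 = 16092
step 3: 16092 = 5^(5 + 1) + 3·5^3 + 3·5^2 + 3·5 + 2; sub 6 for 5: 6^(6 + 1) + 3·6^3 + 3·6^2 + 3·6 + 2; = 280712; G_4 = 280712−1 = 280711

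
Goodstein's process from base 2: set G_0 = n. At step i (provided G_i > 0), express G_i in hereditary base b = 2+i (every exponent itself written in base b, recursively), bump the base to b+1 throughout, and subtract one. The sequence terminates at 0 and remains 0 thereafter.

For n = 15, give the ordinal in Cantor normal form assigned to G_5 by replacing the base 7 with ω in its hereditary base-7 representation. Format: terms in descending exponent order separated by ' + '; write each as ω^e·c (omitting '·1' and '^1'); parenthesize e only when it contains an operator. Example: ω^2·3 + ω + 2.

step 0: 15 = 2^(2 + 1) + 2^2 + 2 + 1; sub 3 for 2: 3^(3 + 1) + 3^3 + 3 + 1; = 112; G_1 = 112−1 = 111
step 1: 111 = 3^(3 + 1) + 3^3 + 3; sub 4 for 3: 4^(4 + 1) + 4^4 + 4; = 1284; G_2 = 1284−1 = 1283
step 2: 1283 = 4^(4 + 1) + 4^4 + 3; sub 5 for 4: 5^(5 + 1) + 5^5 + 3; = 18753; G_3 = 18753−1 = 18752
step 3: 18752 = 5^(5 + 1) + 5^5 + 2; sub 6 for 5: 6^(6 + 1) + 6^6 + 2; = 326594; G_4 = 326594−1 = 326593
step 4: 326593 = 6^(6 + 1) + 6^6 + 1; sub 7 for 6: 7^(7 + 1) + 7^7 + 1; = 6588345; G_5 = 6588345−1 = 6588344

ω^(ω + 1) + ω^ω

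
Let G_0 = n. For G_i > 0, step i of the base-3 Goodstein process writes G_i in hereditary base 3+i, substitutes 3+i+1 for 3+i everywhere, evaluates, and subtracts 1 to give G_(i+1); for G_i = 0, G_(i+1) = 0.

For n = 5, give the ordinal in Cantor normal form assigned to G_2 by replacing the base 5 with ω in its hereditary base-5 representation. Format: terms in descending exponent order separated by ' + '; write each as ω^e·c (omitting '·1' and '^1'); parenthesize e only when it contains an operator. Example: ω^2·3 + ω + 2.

G_0 = 5. HB_3(5) = 3 + 2. Bump = 6. G_1 = 5.
G_1 = 5. HB_4(5) = 4 + 1. Bump = 6. G_2 = 5.
G_2 = 5. HB_5(5) = 5. Bump = 6. G_3 = 5.

ω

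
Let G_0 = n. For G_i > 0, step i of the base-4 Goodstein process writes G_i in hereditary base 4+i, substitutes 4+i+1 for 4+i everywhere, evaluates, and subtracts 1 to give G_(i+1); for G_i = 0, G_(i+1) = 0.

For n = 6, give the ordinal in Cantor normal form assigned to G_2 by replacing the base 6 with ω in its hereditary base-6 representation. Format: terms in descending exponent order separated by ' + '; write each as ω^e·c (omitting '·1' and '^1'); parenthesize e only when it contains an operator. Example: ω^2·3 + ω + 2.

ω

[0] 6 ≡ 4 + 2 (base 4). Lift 5: 7. −1: 6.
[1] 6 ≡ 5 + 1 (base 5). Lift 6: 7. −1: 6.
[2] 6 ≡ 6 (base 6). Lift 7: 7. −1: 6.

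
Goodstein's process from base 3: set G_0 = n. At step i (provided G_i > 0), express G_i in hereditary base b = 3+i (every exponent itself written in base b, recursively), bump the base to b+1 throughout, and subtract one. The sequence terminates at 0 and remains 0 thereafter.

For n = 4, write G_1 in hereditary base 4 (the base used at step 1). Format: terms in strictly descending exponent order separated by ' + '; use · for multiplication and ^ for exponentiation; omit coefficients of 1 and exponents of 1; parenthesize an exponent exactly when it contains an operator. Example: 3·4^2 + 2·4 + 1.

4 —HB3→ 3 + 1 —bump→ 4 + 1 = 5 —(−1)→ 4
4 —HB4→ 4 —bump→ 5 = 5 —(−1)→ 4

4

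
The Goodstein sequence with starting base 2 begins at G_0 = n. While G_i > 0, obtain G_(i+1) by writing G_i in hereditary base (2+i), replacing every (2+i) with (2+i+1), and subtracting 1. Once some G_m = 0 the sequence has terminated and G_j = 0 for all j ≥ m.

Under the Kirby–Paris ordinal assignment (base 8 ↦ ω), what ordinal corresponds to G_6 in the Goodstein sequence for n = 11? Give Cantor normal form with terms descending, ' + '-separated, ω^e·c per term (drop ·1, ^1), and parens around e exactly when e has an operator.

[0] 11 ≡ 2^(2 + 1) + 2 + 1 (base 2). Lift 3: 85. −1: 84.
[1] 84 ≡ 3^(3 + 1) + 3 (base 3). Lift 4: 1028. −1: 1027.
[2] 1027 ≡ 4^(4 + 1) + 3 (base 4). Lift 5: 15628. −1: 15627.
[3] 15627 ≡ 5^(5 + 1) + 2 (base 5). Lift 6: 279938. −1: 279937.
[4] 279937 ≡ 6^(6 + 1) + 1 (base 6). Lift 7: 5764802. −1: 5764801.
[5] 5764801 ≡ 7^(7 + 1) (base 7). Lift 8: 134217728. −1: 134217727.

ω^ω·7 + ω^7·7 + ω^6·7 + ω^5·7 + ω^4·7 + ω^3·7 + ω^2·7 + ω·7 + 7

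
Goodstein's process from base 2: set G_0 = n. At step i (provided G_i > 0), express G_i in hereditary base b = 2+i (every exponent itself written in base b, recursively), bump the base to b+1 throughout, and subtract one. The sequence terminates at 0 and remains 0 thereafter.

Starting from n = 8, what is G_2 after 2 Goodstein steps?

base 2: 8 = 2^(2 + 1); at 3: 3^(3 + 1) = 81; next = 80
base 3: 80 = 2·3^3 + 2·3^2 + 2·3 + 2; at 4: 2·4^4 + 2·4^2 + 2·4 + 2 = 554; next = 553

553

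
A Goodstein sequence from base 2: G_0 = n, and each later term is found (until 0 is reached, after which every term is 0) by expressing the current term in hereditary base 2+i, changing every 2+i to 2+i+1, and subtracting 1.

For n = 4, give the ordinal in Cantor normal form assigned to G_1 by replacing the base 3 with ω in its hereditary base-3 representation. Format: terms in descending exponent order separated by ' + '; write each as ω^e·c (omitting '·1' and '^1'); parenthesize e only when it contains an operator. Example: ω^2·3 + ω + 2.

ω^2·2 + ω·2 + 2

G_0=4  [base 2] 2^2  →[2↦3]→  3^3 = 27  −1 ⇒ G_1=26
G_1=26  [base 3] 2·3^2 + 2·3 + 2  →[3↦4]→  2·4^2 + 2·4 + 2 = 42  −1 ⇒ G_2=41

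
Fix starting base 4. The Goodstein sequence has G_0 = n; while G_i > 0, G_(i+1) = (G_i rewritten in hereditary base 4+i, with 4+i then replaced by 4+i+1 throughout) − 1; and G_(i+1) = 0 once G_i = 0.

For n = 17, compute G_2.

35

[0] 17 ≡ 4^2 + 1 (base 4). Lift 5: 26. −1: 25.
[1] 25 ≡ 5^2 (base 5). Lift 6: 36. −1: 35.
[2] 35 ≡ 5·6 + 5 (base 6). Lift 7: 40. −1: 39.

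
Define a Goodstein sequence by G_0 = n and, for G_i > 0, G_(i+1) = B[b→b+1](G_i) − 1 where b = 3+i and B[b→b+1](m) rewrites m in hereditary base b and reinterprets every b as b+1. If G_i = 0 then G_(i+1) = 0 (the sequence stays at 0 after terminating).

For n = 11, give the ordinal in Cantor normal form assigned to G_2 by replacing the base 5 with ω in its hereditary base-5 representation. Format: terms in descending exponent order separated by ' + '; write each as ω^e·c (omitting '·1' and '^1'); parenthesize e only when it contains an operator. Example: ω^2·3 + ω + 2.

ω^2

(0) 11|_3 = 3^2 + 2 ↦ 4^2 + 2|_4 = 18 ⇒ 17
(1) 17|_4 = 4^2 + 1 ↦ 5^2 + 1|_5 = 26 ⇒ 25
(2) 25|_5 = 5^2 ↦ 6^2|_6 = 36 ⇒ 35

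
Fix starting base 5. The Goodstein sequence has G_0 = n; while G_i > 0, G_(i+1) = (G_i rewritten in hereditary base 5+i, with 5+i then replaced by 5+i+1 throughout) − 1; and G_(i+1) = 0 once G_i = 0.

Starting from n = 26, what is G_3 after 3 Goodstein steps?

26 —HB5→ 5^2 + 1 —bump→ 6^2 + 1 = 37 —(−1)→ 36
36 —HB6→ 6^2 —bump→ 7^2 = 49 —(−1)→ 48
48 —HB7→ 6·7 + 6 —bump→ 6·8 + 6 = 54 —(−1)→ 53
53 —HB8→ 6·8 + 5 —bump→ 6·9 + 5 = 59 —(−1)→ 58

53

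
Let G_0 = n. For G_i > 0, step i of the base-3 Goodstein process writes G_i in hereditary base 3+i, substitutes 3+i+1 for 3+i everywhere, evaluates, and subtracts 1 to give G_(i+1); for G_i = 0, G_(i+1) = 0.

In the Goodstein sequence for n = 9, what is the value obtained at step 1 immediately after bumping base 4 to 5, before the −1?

G_0 = 9. HB_3(9) = 3^2. Bump = 16. G_1 = 15.
G_1 = 15. HB_4(15) = 3·4 + 3. Bump = 18. G_2 = 17.

18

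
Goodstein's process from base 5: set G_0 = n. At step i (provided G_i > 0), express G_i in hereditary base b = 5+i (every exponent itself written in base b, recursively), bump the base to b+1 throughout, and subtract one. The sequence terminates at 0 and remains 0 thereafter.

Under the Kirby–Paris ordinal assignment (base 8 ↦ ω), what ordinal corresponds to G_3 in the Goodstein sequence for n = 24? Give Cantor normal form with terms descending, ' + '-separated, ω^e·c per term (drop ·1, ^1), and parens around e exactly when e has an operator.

ω·4 + 1

[0] 24 ≡ 4·5 + 4 (base 5). Lift 6: 28. −1: 27.
[1] 27 ≡ 4·6 + 3 (base 6). Lift 7: 31. −1: 30.
[2] 30 ≡ 4·7 + 2 (base 7). Lift 8: 34. −1: 33.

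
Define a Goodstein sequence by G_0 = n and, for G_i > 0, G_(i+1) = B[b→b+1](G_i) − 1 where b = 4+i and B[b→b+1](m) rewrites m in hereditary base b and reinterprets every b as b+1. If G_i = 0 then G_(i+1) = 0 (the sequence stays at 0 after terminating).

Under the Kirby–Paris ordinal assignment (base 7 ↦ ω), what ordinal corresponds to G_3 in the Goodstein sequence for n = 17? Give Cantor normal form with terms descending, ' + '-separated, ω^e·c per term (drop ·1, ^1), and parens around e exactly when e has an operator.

step 0: 17 = 4^2 + 1; sub 5 for 4: 5^2 + 1; = 26; G_1 = 26−1 = 25
step 1: 25 = 5^2; sub 6 for 5: 6^2; = 36; G_2 = 36−1 = 35
step 2: 35 = 5·6 + 5; sub 7 for 6: 5·7 + 5; = 40; G_3 = 40−1 = 39

ω·5 + 4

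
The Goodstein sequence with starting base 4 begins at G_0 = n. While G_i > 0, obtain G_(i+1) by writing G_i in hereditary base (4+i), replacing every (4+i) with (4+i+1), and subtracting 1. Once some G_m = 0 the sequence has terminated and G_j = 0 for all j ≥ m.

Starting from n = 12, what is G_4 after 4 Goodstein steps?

17

step 0: 12 = 3·4; sub 5 for 4: 3·5; = 15; G_1 = 15−1 = 14
step 1: 14 = 2·5 + 4; sub 6 for 5: 2·6 + 4; = 16; G_2 = 16−1 = 15
step 2: 15 = 2·6 + 3; sub 7 for 6: 2·7 + 3; = 17; G_3 = 17−1 = 16
step 3: 16 = 2·7 + 2; sub 8 for 7: 2·8 + 2; = 18; G_4 = 18−1 = 17
step 4: 17 = 2·8 + 1; sub 9 for 8: 2·9 + 1; = 19; G_5 = 19−1 = 18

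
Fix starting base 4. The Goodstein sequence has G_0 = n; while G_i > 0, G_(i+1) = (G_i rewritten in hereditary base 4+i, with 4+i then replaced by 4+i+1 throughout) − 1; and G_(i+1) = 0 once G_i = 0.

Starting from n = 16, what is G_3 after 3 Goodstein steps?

30

i=0: 16 = 4^2 (b=4); 4→5: 5^2 = 25; 25−1 = 24
i=1: 24 = 4·5 + 4 (b=5); 5→6: 4·6 + 4 = 28; 28−1 = 27
i=2: 27 = 4·6 + 3 (b=6); 6→7: 4·7 + 3 = 31; 31−1 = 30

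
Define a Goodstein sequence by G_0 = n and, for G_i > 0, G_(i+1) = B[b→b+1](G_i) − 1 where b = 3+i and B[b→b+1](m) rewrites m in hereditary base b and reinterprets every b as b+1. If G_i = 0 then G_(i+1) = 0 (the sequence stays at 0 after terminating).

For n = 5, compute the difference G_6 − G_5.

-1

G_0=5  [base 3] 3 + 2  →[3↦4]→  4 + 2 = 6  −1 ⇒ G_1=5
G_1=5  [base 4] 4 + 1  →[4↦5]→  5 + 1 = 6  −1 ⇒ G_2=5
G_2=5  [base 5] 5  →[5↦6]→  6 = 6  −1 ⇒ G_3=5
G_3=5  [base 6] 5  →[6↦7]→  5 = 5  −1 ⇒ G_4=4
G_4=4  [base 7] 4  →[7↦8]→  4 = 4  −1 ⇒ G_5=3
G_5=3  [base 8] 3  →[8↦9]→  3 = 3  −1 ⇒ G_6=2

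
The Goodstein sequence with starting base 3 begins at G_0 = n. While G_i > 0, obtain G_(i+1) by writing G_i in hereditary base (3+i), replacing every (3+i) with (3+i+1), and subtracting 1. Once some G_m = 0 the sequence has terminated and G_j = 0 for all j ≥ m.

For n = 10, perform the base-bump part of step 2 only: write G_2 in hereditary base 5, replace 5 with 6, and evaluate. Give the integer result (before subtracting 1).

i=0: 10 = 3^2 + 1 (b=3); 3→4: 4^2 + 1 = 17; 17−1 = 16
i=1: 16 = 4^2 (b=4); 4→5: 5^2 = 25; 25−1 = 24
i=2: 24 = 4·5 + 4 (b=5); 5→6: 4·6 + 4 = 28; 28−1 = 27

28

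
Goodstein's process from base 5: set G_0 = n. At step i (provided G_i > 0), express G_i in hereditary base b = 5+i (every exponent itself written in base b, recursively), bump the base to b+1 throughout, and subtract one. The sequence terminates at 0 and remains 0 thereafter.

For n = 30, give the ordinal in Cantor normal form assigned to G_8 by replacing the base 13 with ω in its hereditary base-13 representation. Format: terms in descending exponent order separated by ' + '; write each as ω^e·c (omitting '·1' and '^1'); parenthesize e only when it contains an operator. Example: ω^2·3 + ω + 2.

ω·11 + 10

[0] 30 ≡ 5^2 + 5 (base 5). Lift 6: 42. −1: 41.
[1] 41 ≡ 6^2 + 5 (base 6). Lift 7: 54. −1: 53.
[2] 53 ≡ 7^2 + 4 (base 7). Lift 8: 68. −1: 67.
[3] 67 ≡ 8^2 + 3 (base 8). Lift 9: 84. −1: 83.
[4] 83 ≡ 9^2 + 2 (base 9). Lift 10: 102. −1: 101.
[5] 101 ≡ 10^2 + 1 (base 10). Lift 11: 122. −1: 121.
[6] 121 ≡ 11^2 (base 11). Lift 12: 144. −1: 143.
[7] 143 ≡ 11·12 + 11 (base 12). Lift 13: 154. −1: 153.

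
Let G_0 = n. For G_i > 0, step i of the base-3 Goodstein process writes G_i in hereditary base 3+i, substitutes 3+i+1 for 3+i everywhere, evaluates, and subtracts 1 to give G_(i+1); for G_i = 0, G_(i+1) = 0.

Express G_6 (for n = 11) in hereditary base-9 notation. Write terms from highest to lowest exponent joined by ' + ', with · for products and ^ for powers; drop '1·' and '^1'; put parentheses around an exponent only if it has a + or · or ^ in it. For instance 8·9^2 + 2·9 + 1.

5·9 + 2

G_0 = 11. HB_3(11) = 3^2 + 2. Bump = 18. G_1 = 17.
G_1 = 17. HB_4(17) = 4^2 + 1. Bump = 26. G_2 = 25.
G_2 = 25. HB_5(25) = 5^2. Bump = 36. G_3 = 35.
G_3 = 35. HB_6(35) = 5·6 + 5. Bump = 40. G_4 = 39.
G_4 = 39. HB_7(39) = 5·7 + 4. Bump = 44. G_5 = 43.
G_5 = 43. HB_8(43) = 5·8 + 3. Bump = 48. G_6 = 47.
G_6 = 47. HB_9(47) = 5·9 + 2. Bump = 52. G_7 = 51.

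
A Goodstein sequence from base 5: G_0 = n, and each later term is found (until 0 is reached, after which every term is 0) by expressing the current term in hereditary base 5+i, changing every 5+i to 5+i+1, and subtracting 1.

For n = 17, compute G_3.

(0) 17|_5 = 3·5 + 2 ↦ 3·6 + 2|_6 = 20 ⇒ 19
(1) 19|_6 = 3·6 + 1 ↦ 3·7 + 1|_7 = 22 ⇒ 21
(2) 21|_7 = 3·7 ↦ 3·8|_8 = 24 ⇒ 23
(3) 23|_8 = 2·8 + 7 ↦ 2·9 + 7|_9 = 25 ⇒ 24

23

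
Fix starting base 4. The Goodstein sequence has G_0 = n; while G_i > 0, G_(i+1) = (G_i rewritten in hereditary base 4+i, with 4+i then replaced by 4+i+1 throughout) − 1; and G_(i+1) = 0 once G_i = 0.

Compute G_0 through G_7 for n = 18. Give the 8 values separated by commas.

G_0=18  [base 4] 4^2 + 2  →[4↦5]→  5^2 + 2 = 27  −1 ⇒ G_1=26
G_1=26  [base 5] 5^2 + 1  →[5↦6]→  6^2 + 1 = 37  −1 ⇒ G_2=36
G_2=36  [base 6] 6^2  →[6↦7]→  7^2 = 49  −1 ⇒ G_3=48
G_3=48  [base 7] 6·7 + 6  →[7↦8]→  6·8 + 6 = 54  −1 ⇒ G_4=53
G_4=53  [base 8] 6·8 + 5  →[8↦9]→  6·9 + 5 = 59  −1 ⇒ G_5=58
G_5=58  [base 9] 6·9 + 4  →[9↦10]→  6·10 + 4 = 64  −1 ⇒ G_6=63
G_6=63  [base 10] 6·10 + 3  →[10↦11]→  6·11 + 3 = 69  −1 ⇒ G_7=68

18, 26, 36, 48, 53, 58, 63, 68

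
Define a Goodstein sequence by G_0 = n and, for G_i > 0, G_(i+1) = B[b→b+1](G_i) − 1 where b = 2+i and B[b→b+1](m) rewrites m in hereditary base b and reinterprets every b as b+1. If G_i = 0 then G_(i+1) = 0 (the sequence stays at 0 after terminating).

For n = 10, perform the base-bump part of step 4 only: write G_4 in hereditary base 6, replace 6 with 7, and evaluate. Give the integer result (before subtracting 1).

G_0=10  [base 2] 2^(2 + 1) + 2  →[2↦3]→  3^(3 + 1) + 3 = 84  −1 ⇒ G_1=83
G_1=83  [base 3] 3^(3 + 1) + 2  →[3↦4]→  4^(4 + 1) + 2 = 1026  −1 ⇒ G_2=1025
G_2=1025  [base 4] 4^(4 + 1) + 1  →[4↦5]→  5^(5 + 1) + 1 = 15626  −1 ⇒ G_3=15625
G_3=15625  [base 5] 5^(5 + 1)  →[5↦6]→  6^(6 + 1) = 279936  −1 ⇒ G_4=279935

4215755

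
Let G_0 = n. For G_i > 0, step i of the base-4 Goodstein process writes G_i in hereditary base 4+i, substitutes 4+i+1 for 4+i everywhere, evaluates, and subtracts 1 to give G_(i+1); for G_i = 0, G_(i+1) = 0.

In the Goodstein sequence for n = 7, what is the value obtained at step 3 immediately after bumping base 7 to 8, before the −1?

(0) 7|_4 = 4 + 3 ↦ 5 + 3|_5 = 8 ⇒ 7
(1) 7|_5 = 5 + 2 ↦ 6 + 2|_6 = 8 ⇒ 7
(2) 7|_6 = 6 + 1 ↦ 7 + 1|_7 = 8 ⇒ 7
(3) 7|_7 = 7 ↦ 8|_8 = 8 ⇒ 7

8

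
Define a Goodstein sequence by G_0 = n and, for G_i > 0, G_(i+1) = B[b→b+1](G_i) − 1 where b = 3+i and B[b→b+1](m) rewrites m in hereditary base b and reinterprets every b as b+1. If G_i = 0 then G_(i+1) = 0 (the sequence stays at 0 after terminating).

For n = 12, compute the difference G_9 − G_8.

6

i=0: 12 = 3^2 + 3 (b=3); 3→4: 4^2 + 4 = 20; 20−1 = 19
i=1: 19 = 4^2 + 3 (b=4); 4→5: 5^2 + 3 = 28; 28−1 = 27
i=2: 27 = 5^2 + 2 (b=5); 5→6: 6^2 + 2 = 38; 38−1 = 37
i=3: 37 = 6^2 + 1 (b=6); 6→7: 7^2 + 1 = 50; 50−1 = 49
i=4: 49 = 7^2 (b=7); 7→8: 8^2 = 64; 64−1 = 63
i=5: 63 = 7·8 + 7 (b=8); 8→9: 7·9 + 7 = 70; 70−1 = 69
i=6: 69 = 7·9 + 6 (b=9); 9→10: 7·10 + 6 = 76; 76−1 = 75
i=7: 75 = 7·10 + 5 (b=10); 10→11: 7·11 + 5 = 82; 82−1 = 81
i=8: 81 = 7·11 + 4 (b=11); 11→12: 7·12 + 4 = 88; 88−1 = 87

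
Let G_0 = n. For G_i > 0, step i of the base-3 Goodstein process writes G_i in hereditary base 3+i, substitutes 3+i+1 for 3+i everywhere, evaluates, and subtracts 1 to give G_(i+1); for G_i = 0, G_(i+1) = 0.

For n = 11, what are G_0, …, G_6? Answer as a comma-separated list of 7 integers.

11, 17, 25, 35, 39, 43, 47

G_0 = 11. HB_3(11) = 3^2 + 2. Bump = 18. G_1 = 17.
G_1 = 17. HB_4(17) = 4^2 + 1. Bump = 26. G_2 = 25.
G_2 = 25. HB_5(25) = 5^2. Bump = 36. G_3 = 35.
G_3 = 35. HB_6(35) = 5·6 + 5. Bump = 40. G_4 = 39.
G_4 = 39. HB_7(39) = 5·7 + 4. Bump = 44. G_5 = 43.
G_5 = 43. HB_8(43) = 5·8 + 3. Bump = 48. G_6 = 47.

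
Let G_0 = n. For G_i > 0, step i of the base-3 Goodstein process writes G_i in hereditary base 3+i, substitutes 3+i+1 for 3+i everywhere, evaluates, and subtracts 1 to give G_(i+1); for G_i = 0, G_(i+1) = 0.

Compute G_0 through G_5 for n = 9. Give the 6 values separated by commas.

9, 15, 17, 19, 21, 23

G_0 = 9. HB_3(9) = 3^2. Bump = 16. G_1 = 15.
G_1 = 15. HB_4(15) = 3·4 + 3. Bump = 18. G_2 = 17.
G_2 = 17. HB_5(17) = 3·5 + 2. Bump = 20. G_3 = 19.
G_3 = 19. HB_6(19) = 3·6 + 1. Bump = 22. G_4 = 21.
G_4 = 21. HB_7(21) = 3·7. Bump = 24. G_5 = 23.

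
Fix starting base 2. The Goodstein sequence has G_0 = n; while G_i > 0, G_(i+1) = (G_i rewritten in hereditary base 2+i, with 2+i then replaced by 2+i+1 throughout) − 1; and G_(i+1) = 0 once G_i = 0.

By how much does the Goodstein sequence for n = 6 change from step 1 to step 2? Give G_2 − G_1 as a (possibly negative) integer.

step 0: 6 = 2^2 + 2; sub 3 for 2: 3^3 + 3; = 30; G_1 = 30−1 = 29
step 1: 29 = 3^3 + 2; sub 4 for 3: 4^4 + 2; = 258; G_2 = 258−1 = 257

228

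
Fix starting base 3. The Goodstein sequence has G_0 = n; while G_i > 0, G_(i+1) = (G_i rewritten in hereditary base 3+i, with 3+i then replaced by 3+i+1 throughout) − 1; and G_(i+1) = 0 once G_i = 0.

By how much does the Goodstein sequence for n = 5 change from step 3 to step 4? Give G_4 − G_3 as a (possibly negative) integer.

base 3: 5 = 3 + 2; at 4: 4 + 2 = 6; next = 5
base 4: 5 = 4 + 1; at 5: 5 + 1 = 6; next = 5
base 5: 5 = 5; at 6: 6 = 6; next = 5
base 6: 5 = 5; at 7: 5 = 5; next = 4

-1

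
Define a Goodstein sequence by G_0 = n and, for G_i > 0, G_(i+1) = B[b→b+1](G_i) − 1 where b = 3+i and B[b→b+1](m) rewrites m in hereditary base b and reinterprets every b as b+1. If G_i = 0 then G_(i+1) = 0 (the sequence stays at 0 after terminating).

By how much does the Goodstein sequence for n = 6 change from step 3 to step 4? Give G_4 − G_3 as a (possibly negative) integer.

0

G_0 = 6. HB_3(6) = 2·3. Bump = 8. G_1 = 7.
G_1 = 7. HB_4(7) = 4 + 3. Bump = 8. G_2 = 7.
G_2 = 7. HB_5(7) = 5 + 2. Bump = 8. G_3 = 7.
G_3 = 7. HB_6(7) = 6 + 1. Bump = 8. G_4 = 7.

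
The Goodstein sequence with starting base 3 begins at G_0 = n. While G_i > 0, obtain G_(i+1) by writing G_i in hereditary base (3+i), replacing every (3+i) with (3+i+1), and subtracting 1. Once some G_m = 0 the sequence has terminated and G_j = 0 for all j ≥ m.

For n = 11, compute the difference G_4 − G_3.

G_0=11  [base 3] 3^2 + 2  →[3↦4]→  4^2 + 2 = 18  −1 ⇒ G_1=17
G_1=17  [base 4] 4^2 + 1  →[4↦5]→  5^2 + 1 = 26  −1 ⇒ G_2=25
G_2=25  [base 5] 5^2  →[5↦6]→  6^2 = 36  −1 ⇒ G_3=35
G_3=35  [base 6] 5·6 + 5  →[6↦7]→  5·7 + 5 = 40  −1 ⇒ G_4=39

4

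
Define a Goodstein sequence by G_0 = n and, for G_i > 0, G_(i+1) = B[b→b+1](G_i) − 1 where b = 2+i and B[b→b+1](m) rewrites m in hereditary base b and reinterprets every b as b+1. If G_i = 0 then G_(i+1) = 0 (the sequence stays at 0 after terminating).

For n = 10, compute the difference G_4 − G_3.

i=0: 10 = 2^(2 + 1) + 2 (b=2); 2→3: 3^(3 + 1) + 3 = 84; 84−1 = 83
i=1: 83 = 3^(3 + 1) + 2 (b=3); 3→4: 4^(4 + 1) + 2 = 1026; 1026−1 = 1025
i=2: 1025 = 4^(4 + 1) + 1 (b=4); 4→5: 5^(5 + 1) + 1 = 15626; 15626−1 = 15625
i=3: 15625 = 5^(5 + 1) (b=5); 5→6: 6^(6 + 1) = 279936; 279936−1 = 279935

264310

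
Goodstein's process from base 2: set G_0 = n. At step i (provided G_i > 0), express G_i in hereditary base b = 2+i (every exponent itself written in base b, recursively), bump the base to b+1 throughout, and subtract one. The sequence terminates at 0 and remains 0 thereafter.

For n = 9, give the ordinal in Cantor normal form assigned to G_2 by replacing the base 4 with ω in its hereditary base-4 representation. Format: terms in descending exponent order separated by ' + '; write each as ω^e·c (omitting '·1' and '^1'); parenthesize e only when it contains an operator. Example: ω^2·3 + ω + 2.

[0] 9 ≡ 2^(2 + 1) + 1 (base 2). Lift 3: 82. −1: 81.
[1] 81 ≡ 3^(3 + 1) (base 3). Lift 4: 1024. −1: 1023.

ω^ω·3 + ω^3·3 + ω^2·3 + ω·3 + 3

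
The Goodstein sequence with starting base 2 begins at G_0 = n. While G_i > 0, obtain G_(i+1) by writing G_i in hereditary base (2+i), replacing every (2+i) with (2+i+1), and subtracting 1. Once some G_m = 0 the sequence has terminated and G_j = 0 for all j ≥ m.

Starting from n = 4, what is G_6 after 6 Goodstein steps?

139

i=0: 4 = 2^2 (b=2); 2→3: 3^3 = 27; 27−1 = 26
i=1: 26 = 2·3^2 + 2·3 + 2 (b=3); 3→4: 2·4^2 + 2·4 + 2 = 42; 42−1 = 41
i=2: 41 = 2·4^2 + 2·4 + 1 (b=4); 4→5: 2·5^2 + 2·5 + 1 = 61; 61−1 = 60
i=3: 60 = 2·5^2 + 2·5 (b=5); 5→6: 2·6^2 + 2·6 = 84; 84−1 = 83
i=4: 83 = 2·6^2 + 6 + 5 (b=6); 6→7: 2·7^2 + 7 + 5 = 110; 110−1 = 109
i=5: 109 = 2·7^2 + 7 + 4 (b=7); 7→8: 2·8^2 + 8 + 4 = 140; 140−1 = 139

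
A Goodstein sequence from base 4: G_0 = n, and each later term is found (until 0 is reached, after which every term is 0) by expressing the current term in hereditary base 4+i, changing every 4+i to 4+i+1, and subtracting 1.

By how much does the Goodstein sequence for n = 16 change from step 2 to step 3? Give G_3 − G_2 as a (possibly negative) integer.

3

[0] 16 ≡ 4^2 (base 4). Lift 5: 25. −1: 24.
[1] 24 ≡ 4·5 + 4 (base 5). Lift 6: 28. −1: 27.
[2] 27 ≡ 4·6 + 3 (base 6). Lift 7: 31. −1: 30.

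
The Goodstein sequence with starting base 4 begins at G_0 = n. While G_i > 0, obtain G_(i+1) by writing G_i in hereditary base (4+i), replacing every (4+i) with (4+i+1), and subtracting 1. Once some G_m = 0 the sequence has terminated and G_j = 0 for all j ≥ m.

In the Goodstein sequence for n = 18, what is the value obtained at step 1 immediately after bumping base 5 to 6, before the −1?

37

G_0=18  [base 4] 4^2 + 2  →[4↦5]→  5^2 + 2 = 27  −1 ⇒ G_1=26
G_1=26  [base 5] 5^2 + 1  →[5↦6]→  6^2 + 1 = 37  −1 ⇒ G_2=36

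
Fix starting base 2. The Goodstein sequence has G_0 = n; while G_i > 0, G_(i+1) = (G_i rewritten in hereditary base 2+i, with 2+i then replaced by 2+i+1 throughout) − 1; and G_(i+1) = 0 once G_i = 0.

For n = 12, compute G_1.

107

(0) 12|_2 = 2^(2 + 1) + 2^2 ↦ 3^(3 + 1) + 3^3|_3 = 108 ⇒ 107
(1) 107|_3 = 3^(3 + 1) + 2·3^2 + 2·3 + 2 ↦ 4^(4 + 1) + 2·4^2 + 2·4 + 2|_4 = 1066 ⇒ 1065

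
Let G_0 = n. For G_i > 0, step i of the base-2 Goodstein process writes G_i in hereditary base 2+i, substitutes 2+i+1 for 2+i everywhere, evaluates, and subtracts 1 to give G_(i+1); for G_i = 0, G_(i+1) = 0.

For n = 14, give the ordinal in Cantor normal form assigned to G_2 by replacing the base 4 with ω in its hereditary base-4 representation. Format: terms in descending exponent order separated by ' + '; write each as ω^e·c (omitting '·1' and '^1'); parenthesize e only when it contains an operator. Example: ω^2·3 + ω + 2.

ω^(ω + 1) + ω^ω + 1

i=0: 14 = 2^(2 + 1) + 2^2 + 2 (b=2); 2→3: 3^(3 + 1) + 3^3 + 3 = 111; 111−1 = 110
i=1: 110 = 3^(3 + 1) + 3^3 + 2 (b=3); 3→4: 4^(4 + 1) + 4^4 + 2 = 1282; 1282−1 = 1281
i=2: 1281 = 4^(4 + 1) + 4^4 + 1 (b=4); 4→5: 5^(5 + 1) + 5^5 + 1 = 18751; 18751−1 = 18750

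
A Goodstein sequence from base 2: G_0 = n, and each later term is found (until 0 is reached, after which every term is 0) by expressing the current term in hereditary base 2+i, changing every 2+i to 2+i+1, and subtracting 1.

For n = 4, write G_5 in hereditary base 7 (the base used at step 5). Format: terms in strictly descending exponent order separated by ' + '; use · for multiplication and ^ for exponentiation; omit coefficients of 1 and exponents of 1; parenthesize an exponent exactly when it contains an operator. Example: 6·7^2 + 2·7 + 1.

2·7^2 + 7 + 4

base 2: 4 = 2^2; at 3: 3^3 = 27; next = 26
base 3: 26 = 2·3^2 + 2·3 + 2; at 4: 2·4^2 + 2·4 + 2 = 42; next = 41
base 4: 41 = 2·4^2 + 2·4 + 1; at 5: 2·5^2 + 2·5 + 1 = 61; next = 60
base 5: 60 = 2·5^2 + 2·5; at 6: 2·6^2 + 2·6 = 84; next = 83
base 6: 83 = 2·6^2 + 6 + 5; at 7: 2·7^2 + 7 + 5 = 110; next = 109
base 7: 109 = 2·7^2 + 7 + 4; at 8: 2·8^2 + 8 + 4 = 140; next = 139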